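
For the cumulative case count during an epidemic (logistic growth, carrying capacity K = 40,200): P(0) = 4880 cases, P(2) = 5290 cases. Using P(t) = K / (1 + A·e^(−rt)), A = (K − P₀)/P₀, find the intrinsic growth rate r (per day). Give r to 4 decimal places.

r ≈ 0.0462 per day

A = (40200 − 4880)/4880 = 7.2377
5290 = 40200/(1 + 7.2377·e^(−r·2)) → e^(−2r) = (7.59924 − 1)/7.2377 = 0.911787
r = −ln(0.911787)/2 = 0.09235/2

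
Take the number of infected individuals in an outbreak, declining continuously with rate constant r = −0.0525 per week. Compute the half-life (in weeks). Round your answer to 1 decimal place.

half-life = ln(2) / |r| = 0.69315 / 0.0525

half-life ≈ 13.2 weeks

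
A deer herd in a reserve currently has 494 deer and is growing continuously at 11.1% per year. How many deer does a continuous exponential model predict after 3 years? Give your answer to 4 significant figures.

≈ 689.2 deer

P(3) = 494 · e^(0.111·3) = 494 · e^(0.333)
= 494 · 1.39515 ≈ 689.2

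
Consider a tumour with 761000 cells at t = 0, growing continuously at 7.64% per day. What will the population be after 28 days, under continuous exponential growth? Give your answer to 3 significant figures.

P(28) = 761000 · e^(0.0764·28) = 761000 · e^(2.1392)
= 761000 · 8.49264 ≈ 6462899.65

≈ 6,460,000 cells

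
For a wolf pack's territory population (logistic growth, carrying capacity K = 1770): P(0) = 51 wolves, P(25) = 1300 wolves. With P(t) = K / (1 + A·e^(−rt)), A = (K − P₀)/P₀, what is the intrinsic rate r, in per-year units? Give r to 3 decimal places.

A = (1770 − 51)/51 = 33.70588
1300 = 1770/(1 + 33.70588·e^(−r·25)) → e^(−25r) = (1.36154 − 1)/33.70588 = 0.010726
r = −ln(0.010726)/25 = 4.53506/25

r ≈ 0.181 per year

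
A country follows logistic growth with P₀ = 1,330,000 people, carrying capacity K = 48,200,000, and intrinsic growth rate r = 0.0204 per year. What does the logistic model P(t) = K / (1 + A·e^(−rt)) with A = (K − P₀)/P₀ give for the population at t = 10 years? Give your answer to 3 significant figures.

≈ 1,620,000 people

A = (48200000 − 1330000)/1330000 = 35.2406
P(10) = 48200000 / (1 + 35.2406·e^(−0.0204·10)) = 48200000 / (1 + 35.2406·0.815462)
= 48200000 / 29.73738 ≈ 1620855.39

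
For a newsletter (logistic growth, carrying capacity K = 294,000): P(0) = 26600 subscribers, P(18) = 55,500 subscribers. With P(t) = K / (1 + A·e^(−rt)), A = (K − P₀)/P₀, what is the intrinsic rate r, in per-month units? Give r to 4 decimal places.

A = (294000 − 26600)/26600 = 10.05263
55500 = 294000/(1 + 10.05263·e^(−r·18)) → e^(−18r) = (5.2973 − 1)/10.05263 = 0.42748
r = −ln(0.42748)/18 = 0.84985/18

r ≈ 0.0472 per month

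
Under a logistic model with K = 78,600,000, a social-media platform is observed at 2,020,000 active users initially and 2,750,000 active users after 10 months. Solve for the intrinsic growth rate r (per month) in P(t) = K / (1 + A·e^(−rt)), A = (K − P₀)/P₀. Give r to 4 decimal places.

r ≈ 0.0318 per month

A = (78600000 − 2020000)/2020000 = 37.91089
2750000 = 78600000/(1 + 37.91089·e^(−r·10)) → e^(−10r) = (28.58182 − 1)/37.91089 = 0.727543
r = −ln(0.727543)/10 = 0.31808/10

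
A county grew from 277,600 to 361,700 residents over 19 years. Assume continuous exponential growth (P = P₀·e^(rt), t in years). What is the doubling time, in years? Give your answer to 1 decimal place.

r = ln(361700/277600) / 19 = ln(1.30295) / 19 ≈ 0.013928 per year
doubling time = ln 2 / |r| = 0.69315 / 0.013928

doubling time ≈ 49.8 years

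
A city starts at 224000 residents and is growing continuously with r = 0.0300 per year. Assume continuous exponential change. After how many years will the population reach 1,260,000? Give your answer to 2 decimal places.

1260000 = 224000 · e^(0.03·t)
t = ln(1260000/224000) / 0.03 = ln(5.625) / 0.03 = 1.72722 / 0.03

t ≈ 57.57 years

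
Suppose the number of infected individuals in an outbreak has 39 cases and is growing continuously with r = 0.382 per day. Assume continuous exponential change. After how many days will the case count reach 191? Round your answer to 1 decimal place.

t ≈ 4.2 days

191 = 39 · e^(0.382·t)
t = ln(191/39) / 0.382 = ln(4.89744) / 0.382 = 1.58871 / 0.382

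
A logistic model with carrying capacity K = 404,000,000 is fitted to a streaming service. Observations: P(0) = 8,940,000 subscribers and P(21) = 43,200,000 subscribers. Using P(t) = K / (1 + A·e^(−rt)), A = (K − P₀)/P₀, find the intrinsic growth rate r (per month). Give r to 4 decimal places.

A = (404000000 − 8940000)/8940000 = 44.19016
43200000 = 404000000/(1 + 44.19016·e^(−r·21)) → e^(−21r) = (9.35185 − 1)/44.19016 = 0.188998
r = −ln(0.188998)/21 = 1.66602/21

r ≈ 0.0793 per month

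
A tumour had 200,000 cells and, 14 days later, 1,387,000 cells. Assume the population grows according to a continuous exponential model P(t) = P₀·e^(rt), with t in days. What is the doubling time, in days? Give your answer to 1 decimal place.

r = ln(1387000/200000) / 14 = ln(6.935) / 14 ≈ 0.138327 per day
doubling time = ln 2 / |r| = 0.69315 / 0.138327

doubling time ≈ 5.0 days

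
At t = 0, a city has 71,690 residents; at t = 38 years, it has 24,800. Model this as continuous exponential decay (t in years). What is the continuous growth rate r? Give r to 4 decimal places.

24800 = 71690 · e^(r·38)
e^(38r) = 24800/71690 = 0.34593
r = ln(0.34593) / 38 = -1.06151 / 38

r ≈ -0.0279 per year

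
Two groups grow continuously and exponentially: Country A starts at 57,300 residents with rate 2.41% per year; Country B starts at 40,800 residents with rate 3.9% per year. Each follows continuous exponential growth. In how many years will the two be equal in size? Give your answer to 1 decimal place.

57300·e^(0.0241t) = 40800·e^(0.039t)
57300/40800 = e^((0.039 − 0.0241)t) → ln(1.40441) = 0.0149·t
t = 0.33962 / 0.0149

t ≈ 22.8 years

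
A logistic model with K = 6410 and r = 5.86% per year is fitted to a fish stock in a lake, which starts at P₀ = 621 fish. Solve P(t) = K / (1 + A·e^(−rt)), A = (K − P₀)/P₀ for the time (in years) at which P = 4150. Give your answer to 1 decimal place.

A = (6410 − 621)/621 = 9.32206
4150 = 6410/(1 + 9.32206·e^(−0.0586t)) → 1 + 9.32206·e^(−0.0586t) = 1.54458
e^(−0.0586t) = 0.058418 → t = ln(17.11794)/0.0586 = 2.84013/0.0586

t ≈ 48.5 years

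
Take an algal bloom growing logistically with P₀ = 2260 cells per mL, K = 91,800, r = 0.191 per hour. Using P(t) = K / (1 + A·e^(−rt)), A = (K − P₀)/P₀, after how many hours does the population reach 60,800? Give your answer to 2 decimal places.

t ≈ 22.79 hours

A = (91800 − 2260)/2260 = 39.61947
60800 = 91800/(1 + 39.61947·e^(−0.191t)) → 1 + 39.61947·e^(−0.191t) = 1.50987
e^(−0.191t) = 0.012869 → t = ln(77.70528)/0.191 = 4.35292/0.191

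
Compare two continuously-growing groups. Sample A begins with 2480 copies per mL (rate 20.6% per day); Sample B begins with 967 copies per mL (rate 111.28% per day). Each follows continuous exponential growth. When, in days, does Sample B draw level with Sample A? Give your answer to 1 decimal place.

2480·e^(0.206t) = 967·e^(1.1128t)
2480/967 = e^((1.1128 − 0.206)t) → ln(2.56463) = 0.9068·t
t = 0.94182 / 0.9068

t ≈ 1.0 days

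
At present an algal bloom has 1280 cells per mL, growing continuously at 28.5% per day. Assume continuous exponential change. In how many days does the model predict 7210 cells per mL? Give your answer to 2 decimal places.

t ≈ 6.07 days

7210 = 1280 · e^(0.285·t)
t = ln(7210/1280) / 0.285 = ln(5.63281) / 0.285 = 1.72861 / 0.285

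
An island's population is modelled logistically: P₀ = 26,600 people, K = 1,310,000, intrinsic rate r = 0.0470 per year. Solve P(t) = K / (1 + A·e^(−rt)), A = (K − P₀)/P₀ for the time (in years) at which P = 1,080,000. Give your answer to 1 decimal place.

A = (1310000 − 26600)/26600 = 48.24812
1080000 = 1310000/(1 + 48.24812·e^(−0.047t)) → 1 + 48.24812·e^(−0.047t) = 1.21296
e^(−0.047t) = 0.004414 → t = ln(226.55639)/0.047 = 5.42299/0.047

t ≈ 115.4 years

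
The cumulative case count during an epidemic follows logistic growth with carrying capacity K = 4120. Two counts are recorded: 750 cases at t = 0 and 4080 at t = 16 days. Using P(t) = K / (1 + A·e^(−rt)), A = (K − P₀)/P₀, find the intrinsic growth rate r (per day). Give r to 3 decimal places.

A = (4120 − 750)/750 = 4.49333
4080 = 4120/(1 + 4.49333·e^(−r·16)) → e^(−16r) = (1.0098 − 1)/4.49333 = 0.002182
r = −ln(0.002182)/16 = 6.12757/16

r ≈ 0.383 per day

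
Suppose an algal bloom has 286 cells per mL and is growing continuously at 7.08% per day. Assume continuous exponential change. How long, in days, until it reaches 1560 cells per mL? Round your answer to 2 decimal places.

t ≈ 23.96 days

1560 = 286 · e^(0.0708·t)
t = ln(1560/286) / 0.0708 = ln(5.45455) / 0.0708 = 1.69645 / 0.0708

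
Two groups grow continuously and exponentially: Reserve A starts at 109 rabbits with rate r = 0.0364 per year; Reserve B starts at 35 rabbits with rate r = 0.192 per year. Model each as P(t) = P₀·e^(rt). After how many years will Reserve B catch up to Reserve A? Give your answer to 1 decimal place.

109·e^(0.0364t) = 35·e^(0.192t)
109/35 = e^((0.192 − 0.0364)t) → ln(3.11429) = 0.1556·t
t = 1.136 / 0.1556

t ≈ 7.3 years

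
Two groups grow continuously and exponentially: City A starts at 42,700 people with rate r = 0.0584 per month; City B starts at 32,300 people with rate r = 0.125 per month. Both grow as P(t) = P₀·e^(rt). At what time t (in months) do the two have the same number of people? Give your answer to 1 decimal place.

t ≈ 4.2 months

42700·e^(0.0584t) = 32300·e^(0.125t)
42700/32300 = e^((0.125 − 0.0584)t) → ln(1.32198) = 0.0666·t
t = 0.27913 / 0.0666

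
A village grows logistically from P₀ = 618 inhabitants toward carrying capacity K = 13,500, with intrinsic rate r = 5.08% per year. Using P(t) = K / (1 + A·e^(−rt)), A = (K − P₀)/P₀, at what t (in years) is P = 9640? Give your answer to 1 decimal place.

A = (13500 − 618)/618 = 20.84466
9640 = 13500/(1 + 20.84466·e^(−0.0508t)) → 1 + 20.84466·e^(−0.0508t) = 1.40041
e^(−0.0508t) = 0.019209 → t = ln(52.05765)/0.0508 = 3.95235/0.0508

t ≈ 77.8 years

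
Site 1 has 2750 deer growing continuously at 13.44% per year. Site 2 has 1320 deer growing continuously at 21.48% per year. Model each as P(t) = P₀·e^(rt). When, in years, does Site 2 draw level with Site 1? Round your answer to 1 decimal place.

2750·e^(0.1344t) = 1320·e^(0.2148t)
2750/1320 = e^((0.2148 − 0.1344)t) → ln(2.08333) = 0.0804·t
t = 0.73397 / 0.0804

t ≈ 9.1 years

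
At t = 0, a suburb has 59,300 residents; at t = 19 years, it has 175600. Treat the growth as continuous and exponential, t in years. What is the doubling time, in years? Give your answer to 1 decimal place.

doubling time ≈ 12.1 years

r = ln(175600/59300) / 19 = ln(2.96121) / 19 ≈ 0.057137 per year
doubling time = ln 2 / |r| = 0.69315 / 0.057137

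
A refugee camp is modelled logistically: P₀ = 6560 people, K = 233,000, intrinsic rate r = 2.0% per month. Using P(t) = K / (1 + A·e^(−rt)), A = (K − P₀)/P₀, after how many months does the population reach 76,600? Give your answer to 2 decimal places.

t ≈ 141.38 months

A = (233000 − 6560)/6560 = 34.51829
76600 = 233000/(1 + 34.51829·e^(−0.02t)) → 1 + 34.51829·e^(−0.02t) = 3.04178
e^(−0.02t) = 0.059151 → t = ln(16.90602)/0.02 = 2.82767/0.02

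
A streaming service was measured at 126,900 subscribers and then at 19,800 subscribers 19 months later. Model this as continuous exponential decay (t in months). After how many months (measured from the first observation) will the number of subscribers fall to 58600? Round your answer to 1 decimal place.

t ≈ 7.9 months

r = ln(19800/126900) / 19 ≈ -0.097775 per month
t = ln(58600/126900) / r = -0.77266 / -0.097775 ≈ 7.903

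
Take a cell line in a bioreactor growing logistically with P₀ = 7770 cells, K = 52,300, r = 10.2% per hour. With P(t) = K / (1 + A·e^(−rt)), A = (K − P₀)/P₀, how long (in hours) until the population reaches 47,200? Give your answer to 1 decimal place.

A = (52300 − 7770)/7770 = 5.73102
47200 = 52300/(1 + 5.73102·e^(−0.102t)) → 1 + 5.73102·e^(−0.102t) = 1.10805
e^(−0.102t) = 0.018854 → t = ln(53.04)/0.102 = 3.97105/0.102

t ≈ 38.9 hours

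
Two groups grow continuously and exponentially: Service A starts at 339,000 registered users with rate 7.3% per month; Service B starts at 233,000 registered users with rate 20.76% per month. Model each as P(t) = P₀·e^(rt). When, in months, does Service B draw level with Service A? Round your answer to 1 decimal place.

339000·e^(0.073t) = 233000·e^(0.2076t)
339000/233000 = e^((0.2076 − 0.073)t) → ln(1.45494) = 0.1346·t
t = 0.37496 / 0.1346

t ≈ 2.8 months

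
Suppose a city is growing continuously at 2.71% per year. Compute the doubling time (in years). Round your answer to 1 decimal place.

doubling time = ln(2) / |r| = 0.69315 / 0.0271

doubling time ≈ 25.6 years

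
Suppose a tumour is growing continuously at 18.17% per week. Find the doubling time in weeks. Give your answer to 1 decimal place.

doubling time = ln(2) / |r| = 0.69315 / 0.1817

doubling time ≈ 3.8 weeks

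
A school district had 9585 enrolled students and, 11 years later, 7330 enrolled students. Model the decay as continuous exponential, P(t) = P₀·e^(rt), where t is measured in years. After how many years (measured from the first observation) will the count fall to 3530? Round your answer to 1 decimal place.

r = ln(7330/9585) / 11 ≈ -0.024384 per year
t = ln(3530/9585) / r = -0.9989 / -0.024384 ≈ 40.965

t ≈ 41.0 years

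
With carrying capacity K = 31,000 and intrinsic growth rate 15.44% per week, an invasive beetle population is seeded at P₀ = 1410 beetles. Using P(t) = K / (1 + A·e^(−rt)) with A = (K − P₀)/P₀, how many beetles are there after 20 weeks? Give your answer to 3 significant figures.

≈ 15,800 beetles

A = (31000 − 1410)/1410 = 20.98582
P(20) = 31000 / (1 + 20.98582·e^(−0.1544·20)) = 31000 / (1 + 20.98582·0.045593)
= 31000 / 1.95681 ≈ 15842.13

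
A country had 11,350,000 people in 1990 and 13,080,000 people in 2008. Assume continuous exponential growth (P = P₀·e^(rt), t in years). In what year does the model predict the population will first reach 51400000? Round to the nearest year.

r = ln(13080000/11350000) / 18 = 0.14187/18 ≈ 0.007881 per year
t = ln(51400000/11350000) / r = 1.51042/0.007881 ≈ 191.64 years after 1990

year 2182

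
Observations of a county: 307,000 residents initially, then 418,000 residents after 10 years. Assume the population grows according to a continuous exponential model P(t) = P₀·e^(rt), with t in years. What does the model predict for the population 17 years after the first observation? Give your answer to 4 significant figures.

≈ 518,800 residents

r = ln(418000/307000) / 10 ≈ 0.030863 per year
P(17) = 307000 · e^(0.030863·17) = 307000 · 1.68991 ≈ 518803.4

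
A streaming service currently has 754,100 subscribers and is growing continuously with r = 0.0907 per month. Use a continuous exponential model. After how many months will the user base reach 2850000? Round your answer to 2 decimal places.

t ≈ 14.66 months

2850000 = 754100 · e^(0.0907·t)
t = ln(2850000/754100) / 0.0907 = ln(3.77934) / 0.0907 = 1.32955 / 0.0907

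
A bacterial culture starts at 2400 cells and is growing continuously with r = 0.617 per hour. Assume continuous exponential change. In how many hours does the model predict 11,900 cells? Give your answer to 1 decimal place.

t ≈ 2.6 hours

11900 = 2400 · e^(0.617·t)
t = ln(11900/2400) / 0.617 = ln(4.95833) / 0.617 = 1.60107 / 0.617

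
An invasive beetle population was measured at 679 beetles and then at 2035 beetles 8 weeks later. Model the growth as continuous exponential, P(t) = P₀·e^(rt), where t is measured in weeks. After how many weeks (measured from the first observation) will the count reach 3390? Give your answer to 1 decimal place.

t ≈ 11.7 weeks

r = ln(2035/679) / 8 ≈ 0.137204 per week
t = ln(3390/679) / r = 1.60796 / 0.137204 ≈ 11.72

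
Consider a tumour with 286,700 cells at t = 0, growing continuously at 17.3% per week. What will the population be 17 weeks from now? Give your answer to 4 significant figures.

P(17) = 286700 · e^(0.173·17) = 286700 · e^(2.941)
= 286700 · 18.93477 ≈ 5428599.02

≈ 5,429,000 cells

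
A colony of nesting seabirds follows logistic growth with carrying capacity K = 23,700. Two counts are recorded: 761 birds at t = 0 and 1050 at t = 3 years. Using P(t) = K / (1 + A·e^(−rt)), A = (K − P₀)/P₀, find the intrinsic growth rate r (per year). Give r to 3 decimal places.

A = (23700 − 761)/761 = 30.14323
1050 = 23700/(1 + 30.14323·e^(−r·3)) → e^(−3r) = (22.57143 − 1)/30.14323 = 0.715631
r = −ln(0.715631)/3 = 0.33459/3

r ≈ 0.112 per year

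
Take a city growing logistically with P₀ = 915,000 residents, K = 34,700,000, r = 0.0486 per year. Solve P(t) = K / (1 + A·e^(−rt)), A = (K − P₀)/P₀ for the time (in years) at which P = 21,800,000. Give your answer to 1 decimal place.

A = (34700000 − 915000)/915000 = 36.9235
21800000 = 34700000/(1 + 36.9235·e^(−0.0486t)) → 1 + 36.9235·e^(−0.0486t) = 1.59174
e^(−0.0486t) = 0.016026 → t = ln(62.39785)/0.0486 = 4.13353/0.0486

t ≈ 85.1 years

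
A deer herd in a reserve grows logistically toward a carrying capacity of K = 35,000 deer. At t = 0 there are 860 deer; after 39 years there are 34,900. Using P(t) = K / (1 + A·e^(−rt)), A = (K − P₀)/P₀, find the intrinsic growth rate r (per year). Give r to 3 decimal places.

r ≈ 0.245 per year

A = (35000 − 860)/860 = 39.69767
34900 = 35000/(1 + 39.69767·e^(−r·39)) → e^(−39r) = (1.00287 − 1)/39.69767 = 0.000072
r = −ln(0.000072)/39 = 9.53636/39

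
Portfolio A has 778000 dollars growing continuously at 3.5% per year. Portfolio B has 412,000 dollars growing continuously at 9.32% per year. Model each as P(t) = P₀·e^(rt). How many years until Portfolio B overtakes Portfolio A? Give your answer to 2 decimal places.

778000·e^(0.035t) = 412000·e^(0.0932t)
778000/412000 = e^((0.0932 − 0.035)t) → ln(1.88835) = 0.0582·t
t = 0.6357 / 0.0582

t ≈ 10.92 years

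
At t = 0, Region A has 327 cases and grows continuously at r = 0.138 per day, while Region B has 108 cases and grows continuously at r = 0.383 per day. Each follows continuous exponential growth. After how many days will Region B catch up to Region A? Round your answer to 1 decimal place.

327·e^(0.138t) = 108·e^(0.383t)
327/108 = e^((0.383 − 0.138)t) → ln(3.02778) = 0.245·t
t = 1.10783 / 0.245

t ≈ 4.5 days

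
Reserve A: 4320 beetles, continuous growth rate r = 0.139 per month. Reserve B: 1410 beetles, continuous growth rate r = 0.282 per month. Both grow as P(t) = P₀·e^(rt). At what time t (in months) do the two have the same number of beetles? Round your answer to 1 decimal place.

t ≈ 7.8 months

4320·e^(0.139t) = 1410·e^(0.282t)
4320/1410 = e^((0.282 − 0.139)t) → ln(3.06383) = 0.143·t
t = 1.11967 / 0.143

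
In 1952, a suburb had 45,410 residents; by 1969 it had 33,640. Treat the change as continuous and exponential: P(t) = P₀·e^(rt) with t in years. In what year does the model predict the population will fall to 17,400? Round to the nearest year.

r = ln(33640/45410) / 17 = -0.30002/17 ≈ -0.017648 per year
t = ln(17400/45410) / r = -0.95926/-0.017648 ≈ 54.36 years after 1952

year 2006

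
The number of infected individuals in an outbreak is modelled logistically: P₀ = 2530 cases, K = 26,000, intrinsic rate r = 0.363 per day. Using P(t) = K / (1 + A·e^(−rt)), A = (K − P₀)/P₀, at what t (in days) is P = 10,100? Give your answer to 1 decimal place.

t ≈ 4.9 days

A = (26000 − 2530)/2530 = 9.27668
10100 = 26000/(1 + 9.27668·e^(−0.363t)) → 1 + 9.27668·e^(−0.363t) = 2.57426
e^(−0.363t) = 0.169701 → t = ln(5.89273)/0.363 = 1.77372/0.363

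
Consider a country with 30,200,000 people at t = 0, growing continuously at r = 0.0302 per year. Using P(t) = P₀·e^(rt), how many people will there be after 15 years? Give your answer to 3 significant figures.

≈ 47,500,000 people

P(15) = 30200000 · e^(0.0302·15) = 30200000 · e^(0.453)
= 30200000 · 1.57302 ≈ 47505330.43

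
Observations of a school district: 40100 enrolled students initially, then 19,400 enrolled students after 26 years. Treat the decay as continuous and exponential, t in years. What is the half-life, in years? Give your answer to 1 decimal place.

r = ln(19400/40100) / 26 = ln(0.48379) / 26 ≈ -0.027927 per year
half-life = ln 2 / |r| = 0.69315 / 0.027927

half-life ≈ 24.8 years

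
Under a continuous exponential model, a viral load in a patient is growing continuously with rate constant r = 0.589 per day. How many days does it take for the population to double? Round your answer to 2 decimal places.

doubling time ≈ 1.18 days

doubling time = ln(2) / |r| = 0.69315 / 0.589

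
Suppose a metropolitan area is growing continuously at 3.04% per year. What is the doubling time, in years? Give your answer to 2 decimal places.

doubling time ≈ 22.80 years

doubling time = ln(2) / |r| = 0.69315 / 0.0304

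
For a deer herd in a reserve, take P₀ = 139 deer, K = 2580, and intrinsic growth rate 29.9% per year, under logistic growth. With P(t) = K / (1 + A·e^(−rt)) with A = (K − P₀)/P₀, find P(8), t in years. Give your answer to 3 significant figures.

≈ 990 deer

A = (2580 − 139)/139 = 17.56115
P(8) = 2580 / (1 + 17.56115·e^(−0.299·8)) = 2580 / (1 + 17.56115·0.091447)
= 2580 / 2.60591 ≈ 990.06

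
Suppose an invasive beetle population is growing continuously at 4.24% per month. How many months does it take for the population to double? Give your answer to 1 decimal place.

doubling time = ln(2) / |r| = 0.69315 / 0.0424

doubling time ≈ 16.3 months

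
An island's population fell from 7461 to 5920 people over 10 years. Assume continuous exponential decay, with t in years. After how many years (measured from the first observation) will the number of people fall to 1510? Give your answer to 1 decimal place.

r = ln(5920/7461) / 10 ≈ -0.023135 per year
t = ln(1510/7461) / r = -1.59758 / -0.023135 ≈ 69.054

t ≈ 69.1 years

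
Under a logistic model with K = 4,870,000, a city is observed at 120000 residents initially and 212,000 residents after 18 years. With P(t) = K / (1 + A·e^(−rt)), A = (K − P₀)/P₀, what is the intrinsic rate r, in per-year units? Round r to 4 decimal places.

A = (4870000 − 120000)/120000 = 39.58333
212000 = 4870000/(1 + 39.58333·e^(−r·18)) → e^(−18r) = (22.9717 − 1)/39.58333 = 0.555074
r = −ln(0.555074)/18 = 0.58865/18

r ≈ 0.0327 per year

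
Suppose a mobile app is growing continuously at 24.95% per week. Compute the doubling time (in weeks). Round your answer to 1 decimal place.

doubling time ≈ 2.8 weeks

doubling time = ln(2) / |r| = 0.69315 / 0.2495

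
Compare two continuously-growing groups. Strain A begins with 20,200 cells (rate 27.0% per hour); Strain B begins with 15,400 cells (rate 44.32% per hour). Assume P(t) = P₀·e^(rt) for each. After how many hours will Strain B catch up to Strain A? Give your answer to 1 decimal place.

t ≈ 1.6 hours

20200·e^(0.27t) = 15400·e^(0.4432t)
20200/15400 = e^((0.4432 − 0.27)t) → ln(1.31169) = 0.1732·t
t = 0.27132 / 0.1732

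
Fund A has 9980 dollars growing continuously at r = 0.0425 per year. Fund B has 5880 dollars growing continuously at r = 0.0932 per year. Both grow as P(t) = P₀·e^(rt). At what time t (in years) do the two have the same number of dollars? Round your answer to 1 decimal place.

t ≈ 10.4 years

9980·e^(0.0425t) = 5880·e^(0.0932t)
9980/5880 = e^((0.0932 − 0.0425)t) → ln(1.69728) = 0.0507·t
t = 0.52903 / 0.0507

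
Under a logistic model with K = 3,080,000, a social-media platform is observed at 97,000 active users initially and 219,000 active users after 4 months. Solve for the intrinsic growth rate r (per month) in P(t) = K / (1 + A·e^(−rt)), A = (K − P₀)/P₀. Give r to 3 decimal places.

r ≈ 0.214 per month

A = (3080000 − 97000)/97000 = 30.75258
219000 = 3080000/(1 + 30.75258·e^(−r·4)) → e^(−4r) = (14.06393 − 1)/30.75258 = 0.424808
r = −ln(0.424808)/4 = 0.85612/4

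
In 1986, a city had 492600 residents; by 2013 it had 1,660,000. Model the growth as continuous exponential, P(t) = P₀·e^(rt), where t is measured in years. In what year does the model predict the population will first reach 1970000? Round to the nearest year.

r = ln(1660000/492600) / 27 = 1.21488/27 ≈ 0.044995 per year
t = ln(1970000/492600) / r = 1.38609/0.044995 ≈ 30.81 years after 1986

year 2017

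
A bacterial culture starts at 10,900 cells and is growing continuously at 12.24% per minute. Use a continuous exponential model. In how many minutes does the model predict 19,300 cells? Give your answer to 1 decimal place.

t ≈ 4.7 minutes

19300 = 10900 · e^(0.1224·t)
t = ln(19300/10900) / 0.1224 = ln(1.77064) / 0.1224 = 0.57134 / 0.1224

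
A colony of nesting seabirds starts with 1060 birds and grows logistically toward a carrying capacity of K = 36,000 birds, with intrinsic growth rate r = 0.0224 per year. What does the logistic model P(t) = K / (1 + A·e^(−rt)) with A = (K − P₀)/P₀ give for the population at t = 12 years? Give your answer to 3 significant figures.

≈ 1,370 birds

A = (36000 − 1060)/1060 = 32.96226
P(12) = 36000 / (1 + 32.96226·e^(−0.0224·12)) = 36000 / (1 + 32.96226·0.764296)
= 36000 / 26.19293 ≈ 1374.42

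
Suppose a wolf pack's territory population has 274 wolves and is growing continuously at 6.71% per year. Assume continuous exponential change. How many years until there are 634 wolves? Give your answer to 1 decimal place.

t ≈ 12.5 years

634 = 274 · e^(0.0671·t)
t = ln(634/274) / 0.0671 = ln(2.31387) / 0.0671 = 0.83892 / 0.0671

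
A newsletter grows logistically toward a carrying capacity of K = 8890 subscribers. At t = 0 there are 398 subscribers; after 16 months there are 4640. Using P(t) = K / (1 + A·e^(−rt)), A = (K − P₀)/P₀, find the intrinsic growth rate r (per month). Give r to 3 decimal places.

A = (8890 − 398)/398 = 21.33668
4640 = 8890/(1 + 21.33668·e^(−r·16)) → e^(−16r) = (1.91595 − 1)/21.33668 = 0.042928
r = −ln(0.042928)/16 = 3.14822/16

r ≈ 0.197 per month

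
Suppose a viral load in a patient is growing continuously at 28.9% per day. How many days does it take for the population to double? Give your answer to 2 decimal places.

doubling time ≈ 2.40 days

doubling time = ln(2) / |r| = 0.69315 / 0.289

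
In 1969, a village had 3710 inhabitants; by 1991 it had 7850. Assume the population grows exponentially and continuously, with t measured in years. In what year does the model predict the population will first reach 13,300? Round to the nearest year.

r = ln(7850/3710) / 22 = 0.74948/22 ≈ 0.034067 per year
t = ln(13300/3710) / r = 1.27673/0.034067 ≈ 37.48 years after 1969

year 2006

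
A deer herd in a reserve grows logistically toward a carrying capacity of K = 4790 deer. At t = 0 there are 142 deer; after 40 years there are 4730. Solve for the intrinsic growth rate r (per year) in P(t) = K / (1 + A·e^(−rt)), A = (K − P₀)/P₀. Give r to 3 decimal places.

r ≈ 0.196 per year

A = (4790 − 142)/142 = 32.73239
4730 = 4790/(1 + 32.73239·e^(−r·40)) → e^(−40r) = (1.01268 − 1)/32.73239 = 0.000388
r = −ln(0.000388)/40 = 7.8557/40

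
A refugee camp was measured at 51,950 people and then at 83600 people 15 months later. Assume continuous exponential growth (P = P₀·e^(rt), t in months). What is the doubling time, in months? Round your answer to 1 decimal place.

doubling time ≈ 21.9 months

r = ln(83600/51950) / 15 = ln(1.60924) / 15 ≈ 0.031717 per month
doubling time = ln 2 / |r| = 0.69315 / 0.031717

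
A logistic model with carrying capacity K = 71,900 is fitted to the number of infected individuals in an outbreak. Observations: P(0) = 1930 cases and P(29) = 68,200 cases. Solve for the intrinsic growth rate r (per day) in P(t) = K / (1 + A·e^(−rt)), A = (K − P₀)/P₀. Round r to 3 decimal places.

r ≈ 0.224 per day

A = (71900 − 1930)/1930 = 36.25389
68200 = 71900/(1 + 36.25389·e^(−r·29)) → e^(−29r) = (1.05425 − 1)/36.25389 = 0.001496
r = −ln(0.001496)/29 = 6.50466/29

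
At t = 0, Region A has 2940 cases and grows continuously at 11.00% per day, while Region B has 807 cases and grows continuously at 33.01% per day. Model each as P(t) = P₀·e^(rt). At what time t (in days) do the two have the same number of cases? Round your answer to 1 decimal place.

t ≈ 5.9 days

2940·e^(0.11t) = 807·e^(0.3301t)
2940/807 = e^((0.3301 − 0.11)t) → ln(3.64312) = 0.2201·t
t = 1.29284 / 0.2201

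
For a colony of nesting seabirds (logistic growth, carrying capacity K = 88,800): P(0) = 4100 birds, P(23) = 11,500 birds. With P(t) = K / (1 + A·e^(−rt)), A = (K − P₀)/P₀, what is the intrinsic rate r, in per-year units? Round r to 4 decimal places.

A = (88800 − 4100)/4100 = 20.65854
11500 = 88800/(1 + 20.65854·e^(−r·23)) → e^(−23r) = (7.72174 − 1)/20.65854 = 0.325373
r = −ln(0.325373)/23 = 1.12278/23

r ≈ 0.0488 per year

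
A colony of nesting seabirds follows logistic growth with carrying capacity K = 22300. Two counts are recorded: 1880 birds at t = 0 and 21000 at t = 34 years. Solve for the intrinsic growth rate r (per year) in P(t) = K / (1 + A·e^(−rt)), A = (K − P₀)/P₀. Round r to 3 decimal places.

r ≈ 0.152 per year

A = (22300 − 1880)/1880 = 10.8617
21000 = 22300/(1 + 10.8617·e^(−r·34)) → e^(−34r) = (1.0619 − 1)/10.8617 = 0.005699
r = −ln(0.005699)/34 = 5.1674/34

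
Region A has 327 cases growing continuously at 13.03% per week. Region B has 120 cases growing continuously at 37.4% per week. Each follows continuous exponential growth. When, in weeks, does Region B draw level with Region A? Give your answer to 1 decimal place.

327·e^(0.1303t) = 120·e^(0.374t)
327/120 = e^((0.374 − 0.1303)t) → ln(2.725) = 0.2437·t
t = 1.00247 / 0.2437

t ≈ 4.1 weeks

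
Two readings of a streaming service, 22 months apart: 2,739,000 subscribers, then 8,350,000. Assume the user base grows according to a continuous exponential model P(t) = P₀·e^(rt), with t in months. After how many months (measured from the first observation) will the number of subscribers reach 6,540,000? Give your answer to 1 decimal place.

r = ln(8350000/2739000) / 22 ≈ 0.050667 per month
t = ln(6540000/2739000) / r = 0.87034 / 0.050667 ≈ 17.178

t ≈ 17.2 months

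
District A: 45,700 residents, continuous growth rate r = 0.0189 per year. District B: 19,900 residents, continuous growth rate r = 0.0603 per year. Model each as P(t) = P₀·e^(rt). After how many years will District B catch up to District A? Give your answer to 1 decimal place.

45700·e^(0.0189t) = 19900·e^(0.0603t)
45700/19900 = e^((0.0603 − 0.0189)t) → ln(2.29648) = 0.0414·t
t = 0.83138 / 0.0414

t ≈ 20.1 years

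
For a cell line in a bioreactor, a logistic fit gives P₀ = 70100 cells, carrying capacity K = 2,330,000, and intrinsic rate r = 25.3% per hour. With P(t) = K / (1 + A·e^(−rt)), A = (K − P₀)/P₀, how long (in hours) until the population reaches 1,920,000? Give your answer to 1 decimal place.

t ≈ 19.8 hours

A = (2330000 − 70100)/70100 = 32.23823
1920000 = 2330000/(1 + 32.23823·e^(−0.253t)) → 1 + 32.23823·e^(−0.253t) = 1.21354
e^(−0.253t) = 0.006624 → t = ln(150.96928)/0.253 = 5.01708/0.253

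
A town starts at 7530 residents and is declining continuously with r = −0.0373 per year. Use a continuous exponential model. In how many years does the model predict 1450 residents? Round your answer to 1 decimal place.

1450 = 7530 · e^(-0.0373·t)
t = ln(1450/7530) / -0.0373 = ln(0.19256) / -0.0373 = -1.64733 / -0.0373

t ≈ 44.2 years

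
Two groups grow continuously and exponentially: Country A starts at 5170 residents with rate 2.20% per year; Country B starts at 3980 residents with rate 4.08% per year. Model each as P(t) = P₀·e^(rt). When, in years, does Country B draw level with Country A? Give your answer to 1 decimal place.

5170·e^(0.022t) = 3980·e^(0.0408t)
5170/3980 = e^((0.0408 − 0.022)t) → ln(1.29899) = 0.0188·t
t = 0.26159 / 0.0188

t ≈ 13.9 years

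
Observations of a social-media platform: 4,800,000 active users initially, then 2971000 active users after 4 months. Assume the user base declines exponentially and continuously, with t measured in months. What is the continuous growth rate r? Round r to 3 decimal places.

2971000 = 4800000 · e^(r·4)
e^(4r) = 2971000/4800000 = 0.61896
r = ln(0.61896) / 4 = -0.47972 / 4

r ≈ -0.120 per month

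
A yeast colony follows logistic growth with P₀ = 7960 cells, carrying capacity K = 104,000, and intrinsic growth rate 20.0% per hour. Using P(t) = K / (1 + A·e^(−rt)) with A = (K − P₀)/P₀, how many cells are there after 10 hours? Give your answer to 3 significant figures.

A = (104000 − 7960)/7960 = 12.06533
P(10) = 104000 / (1 + 12.06533·e^(−0.2·10)) = 104000 / (1 + 12.06533·0.135335)
= 104000 / 2.63286 ≈ 39500.71

≈ 39,500 cells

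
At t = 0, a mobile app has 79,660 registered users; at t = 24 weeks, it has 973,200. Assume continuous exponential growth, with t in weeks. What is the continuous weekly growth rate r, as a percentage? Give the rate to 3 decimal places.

r ≈ 10.428% per week

973200 = 79660 · e^(r·24)
e^(24r) = 973200/79660 = 12.21692
r = ln(12.21692) / 24 = 2.50282 / 24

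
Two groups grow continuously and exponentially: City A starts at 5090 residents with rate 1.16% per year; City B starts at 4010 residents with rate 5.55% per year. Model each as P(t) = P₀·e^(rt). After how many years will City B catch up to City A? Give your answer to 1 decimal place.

t ≈ 5.4 years

5090·e^(0.0116t) = 4010·e^(0.0555t)
5090/4010 = e^((0.0555 − 0.0116)t) → ln(1.26933) = 0.0439·t
t = 0.23849 / 0.0439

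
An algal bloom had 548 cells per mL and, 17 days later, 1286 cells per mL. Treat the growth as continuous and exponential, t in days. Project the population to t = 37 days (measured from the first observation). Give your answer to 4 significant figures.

r = ln(1286/548) / 17 ≈ 0.050177 per day
P(37) = 548 · e^(0.050177·37) = 548 · 6.40171 ≈ 3508.14

≈ 3,508 cells per mL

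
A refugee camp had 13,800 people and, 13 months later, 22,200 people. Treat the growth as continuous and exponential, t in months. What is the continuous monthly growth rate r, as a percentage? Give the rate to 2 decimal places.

22200 = 13800 · e^(r·13)
e^(13r) = 22200/13800 = 1.6087
r = ln(1.6087) / 13 = 0.47542 / 13

r ≈ 3.66% per month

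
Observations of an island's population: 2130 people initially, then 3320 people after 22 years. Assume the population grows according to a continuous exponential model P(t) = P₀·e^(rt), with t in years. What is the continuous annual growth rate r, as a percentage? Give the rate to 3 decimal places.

r ≈ 2.017% per year

3320 = 2130 · e^(r·22)
e^(22r) = 3320/2130 = 1.55869
r = ln(1.55869) / 22 = 0.44384 / 22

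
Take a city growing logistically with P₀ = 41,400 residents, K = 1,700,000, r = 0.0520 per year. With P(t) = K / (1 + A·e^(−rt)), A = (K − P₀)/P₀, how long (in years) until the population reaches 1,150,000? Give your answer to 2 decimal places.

A = (1700000 − 41400)/41400 = 40.0628
1150000 = 1700000/(1 + 40.0628·e^(−0.052t)) → 1 + 40.0628·e^(−0.052t) = 1.47826
e^(−0.052t) = 0.011938 → t = ln(83.76768)/0.052 = 4.42805/0.052

t ≈ 85.15 years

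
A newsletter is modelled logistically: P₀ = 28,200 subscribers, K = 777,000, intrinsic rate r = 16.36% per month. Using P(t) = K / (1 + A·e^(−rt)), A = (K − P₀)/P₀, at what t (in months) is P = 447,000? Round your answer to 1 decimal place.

A = (777000 − 28200)/28200 = 26.55319
447000 = 777000/(1 + 26.55319·e^(−0.1636t)) → 1 + 26.55319·e^(−0.1636t) = 1.73826
e^(−0.1636t) = 0.027803 → t = ln(35.9675)/0.1636 = 3.58262/0.1636

t ≈ 21.9 months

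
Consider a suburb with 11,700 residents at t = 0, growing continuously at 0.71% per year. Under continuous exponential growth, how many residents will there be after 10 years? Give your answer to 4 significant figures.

≈ 12,560 residents

P(10) = 11700 · e^(0.0071·10) = 11700 · e^(0.071)
= 11700 · 1.07358 ≈ 12560.9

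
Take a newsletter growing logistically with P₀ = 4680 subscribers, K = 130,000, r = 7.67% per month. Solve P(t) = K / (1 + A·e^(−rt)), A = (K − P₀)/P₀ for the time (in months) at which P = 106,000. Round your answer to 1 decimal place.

t ≈ 62.2 months

A = (130000 − 4680)/4680 = 26.77778
106000 = 130000/(1 + 26.77778·e^(−0.0767t)) → 1 + 26.77778·e^(−0.0767t) = 1.22642
e^(−0.0767t) = 0.008455 → t = ln(118.26852)/0.0767 = 4.77296/0.0767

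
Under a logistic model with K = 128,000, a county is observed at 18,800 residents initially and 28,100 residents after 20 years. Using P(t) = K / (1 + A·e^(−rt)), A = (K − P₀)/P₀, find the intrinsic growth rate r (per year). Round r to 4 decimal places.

A = (128000 − 18800)/18800 = 5.80851
28100 = 128000/(1 + 5.80851·e^(−r·20)) → e^(−20r) = (4.55516 − 1)/5.80851 = 0.612061
r = −ln(0.612061)/20 = 0.49092/20

r ≈ 0.0245 per year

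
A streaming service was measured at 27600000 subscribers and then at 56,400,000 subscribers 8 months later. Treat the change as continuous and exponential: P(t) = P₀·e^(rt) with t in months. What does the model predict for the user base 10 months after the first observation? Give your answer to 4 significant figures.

r = ln(56400000/27600000) / 8 ≈ 0.089332 per month
P(10) = 27600000 · e^(0.089332·10) = 27600000 · 2.44322 ≈ 67432864.64

≈ 67,430,000 subscribers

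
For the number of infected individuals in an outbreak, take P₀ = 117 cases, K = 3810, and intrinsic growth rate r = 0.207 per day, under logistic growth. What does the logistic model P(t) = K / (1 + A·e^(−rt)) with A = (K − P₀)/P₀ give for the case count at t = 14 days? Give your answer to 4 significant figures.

≈ 1,390 cases

A = (3810 − 117)/117 = 31.5641
P(14) = 3810 / (1 + 31.5641·e^(−0.207·14)) = 3810 / (1 + 31.5641·0.055133)
= 3810 / 2.74024 ≈ 1390.39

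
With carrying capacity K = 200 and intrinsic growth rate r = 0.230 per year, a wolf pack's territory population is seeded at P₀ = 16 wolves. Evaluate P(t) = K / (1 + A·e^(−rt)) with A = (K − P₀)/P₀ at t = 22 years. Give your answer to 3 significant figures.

A = (200 − 16)/16 = 11.5
P(22) = 200 / (1 + 11.5·e^(−0.23·22)) = 200 / (1 + 11.5·0.006346)
= 200 / 1.07297 ≈ 186.4

≈ 186 wolves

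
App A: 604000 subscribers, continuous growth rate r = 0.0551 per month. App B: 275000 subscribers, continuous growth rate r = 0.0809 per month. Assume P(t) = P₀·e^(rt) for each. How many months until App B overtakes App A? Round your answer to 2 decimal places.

t ≈ 30.50 months

604000·e^(0.0551t) = 275000·e^(0.0809t)
604000/275000 = e^((0.0809 − 0.0551)t) → ln(2.19636) = 0.0258·t
t = 0.7868 / 0.0258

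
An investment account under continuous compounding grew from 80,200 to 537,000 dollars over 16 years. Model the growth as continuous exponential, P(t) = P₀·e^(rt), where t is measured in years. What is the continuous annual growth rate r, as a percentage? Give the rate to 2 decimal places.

537000 = 80200 · e^(r·16)
e^(16r) = 537000/80200 = 6.69576
r = ln(6.69576) / 16 = 1.90147 / 16

r ≈ 11.88% per year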